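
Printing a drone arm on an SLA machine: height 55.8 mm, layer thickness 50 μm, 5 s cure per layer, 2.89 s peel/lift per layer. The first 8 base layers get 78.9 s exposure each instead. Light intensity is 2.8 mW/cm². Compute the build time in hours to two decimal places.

Layer count = ceil(55.8 / 0.05) = 1116.
Burn-in layers = 8 × (78.9 + 2.89) = 654.32 s.
Regular layers = 1108 × (5 + 2.89), so 8742.12 s.
Sum: 654.32 + 8742.12 = 9396.44 s → 2.61 hours.

2.61 hours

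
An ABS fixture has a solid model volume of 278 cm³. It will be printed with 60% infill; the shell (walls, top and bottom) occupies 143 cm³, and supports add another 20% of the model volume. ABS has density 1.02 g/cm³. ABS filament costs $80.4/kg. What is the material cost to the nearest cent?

$22.93

Volume inside the shell = 278 − 143 = 135 cm³.
Infill volume = 0.60 × 135 = 81 cm³.
Support: 0.20 × 278 → 55.6 cm³.
Total extruded: 143 + 81 + 55.6 → 279.6 cm³.
Mass = 279.6 × 1.02, so 285.192 g.
Cost = 285.192 g / 1000 × $80.4/kg = $22.93.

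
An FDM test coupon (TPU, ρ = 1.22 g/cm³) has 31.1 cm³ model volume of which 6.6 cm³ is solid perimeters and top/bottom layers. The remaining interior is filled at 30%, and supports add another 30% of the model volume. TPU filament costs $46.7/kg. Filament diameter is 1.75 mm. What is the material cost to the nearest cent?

Interior volume = 31.1 − 6.6 = 24.5 cm³.
Infill volume = 0.30 × 24.5 = 7.35 cm³.
Support: 0.30 × 31.1 → 9.33 cm³.
Total extruded: 6.6 + 7.35 + 9.33 → 23.28 cm³.
Mass = 23.28 × 1.22, so 28.4016 g.
Cost = 28.4016 g / 1000 × $46.7/kg = $1.33.

$1.33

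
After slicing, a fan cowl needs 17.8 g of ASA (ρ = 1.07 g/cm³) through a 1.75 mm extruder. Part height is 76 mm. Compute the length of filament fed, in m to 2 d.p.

Volume = 17.8 g / 1.07 g·cm⁻³ = 16.6355 cm³ = 16635.5 mm³.
Filament cross-section = π × (1.75/2)² = 2.4053 mm².
Length = 16635.5 / 2.4053 = 6916.19 mm = 6.92 m.

6.92 m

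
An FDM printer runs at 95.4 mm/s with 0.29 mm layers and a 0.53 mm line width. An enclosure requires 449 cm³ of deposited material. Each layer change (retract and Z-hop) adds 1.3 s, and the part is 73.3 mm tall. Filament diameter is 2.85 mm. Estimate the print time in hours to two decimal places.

Extrusion cross-section = 0.29 × 0.53 = 0.1537 mm².
Toolpath length = 449 cm³ / 0.1537 mm² = 449000 / 0.1537 = 2921275.2 mm.
Extrusion time = 2921275.2 / 95.4, so 30621.3 s.
Layer count = ceil(73.3 / 0.29) = 253.
Non-print overhead = 253 × 1.3 = 328.9 s.
Total = 30621.3 + 328.9 = 30950.2 s = 8.60 hours.

8.60 hours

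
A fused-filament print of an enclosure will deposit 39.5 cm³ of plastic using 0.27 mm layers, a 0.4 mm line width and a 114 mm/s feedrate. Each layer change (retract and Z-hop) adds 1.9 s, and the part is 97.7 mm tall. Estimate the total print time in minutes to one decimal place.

Line area: 0.27 × 0.4 → 0.108 mm².
Toolpath length = 39.5 cm³ / 0.108 mm² = 39500 / 0.108 = 365740.7 mm.
Time extruding: 365740.7 / 114 → 3208.3 s.
Layer count = ceil(97.7 / 0.27) = 362.
Non-print overhead = 362 × 1.9, so 687.8 s.
Altogether 3208.3 + 687.8 = 3896.1 s, i.e. 64.9 minutes.

64.9 minutes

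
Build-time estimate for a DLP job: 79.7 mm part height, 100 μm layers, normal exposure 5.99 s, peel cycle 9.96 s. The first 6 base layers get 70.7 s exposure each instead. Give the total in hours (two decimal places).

Layer count = ceil(79.7 / 0.1) = 797.
Bottom layers: 6 × (70.7 + 9.96) → 483.96 s.
Normal layers: 791 × (5.99 + 9.96) → 12616.45 s.
Total = 483.96 + 12616.45 = 13100.41 s = 3.64 hours.

3.64 hours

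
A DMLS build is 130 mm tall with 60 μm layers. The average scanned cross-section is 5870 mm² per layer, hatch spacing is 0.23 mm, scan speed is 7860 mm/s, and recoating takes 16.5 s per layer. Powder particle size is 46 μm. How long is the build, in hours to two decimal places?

Layer count = ceil(130 / 0.06) = 2167.
Scan path per layer = 5870 / 0.23, so 25521.7 mm.
Laser time per layer = 25521.7 / 7860 = 3.247 s.
Per-layer time: 3.247 + 16.5 → 19.747 s.
Total: 2167 × 19.747 s = 42791.749 s → 11.89 hours.

11.89 hours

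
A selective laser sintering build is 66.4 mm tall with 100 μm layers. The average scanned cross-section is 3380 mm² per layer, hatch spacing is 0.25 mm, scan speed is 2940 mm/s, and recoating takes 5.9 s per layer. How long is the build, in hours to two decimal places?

Layer count = ceil(66.4 / 0.1) = 664.
Scan path per layer: 3380 / 0.25 → 13520 mm.
Laser time per layer: 13520 / 2940 → 4.5986 s.
Layer cycle = 4.5986 + 5.9, so 10.4986 s.
Total: 664 × 10.4986 s = 6971.0704 s → 1.94 hours.

1.94 hours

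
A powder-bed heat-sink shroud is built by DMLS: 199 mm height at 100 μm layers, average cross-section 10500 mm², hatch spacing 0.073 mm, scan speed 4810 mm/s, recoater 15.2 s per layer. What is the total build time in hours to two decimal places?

24.93 hours

Number of layers: 199 / 0.1 → 1990 (rounded up).
Per-layer scan distance: 10500 / 0.073 → 143835.6 mm.
Scan time per layer = 143835.6 / 4810, so 29.9035 s.
Time per layer = 29.9035 + 15.2 = 45.1035 s.
Total: 1990 × 45.1035 s = 89755.965 s → 24.93 hours.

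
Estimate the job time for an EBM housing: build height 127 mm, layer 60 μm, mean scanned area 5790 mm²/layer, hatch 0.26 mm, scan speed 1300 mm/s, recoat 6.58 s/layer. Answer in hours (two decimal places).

Layers = ⌈127/0.06⌉ = 2117.
Scan path per layer: 5790 / 0.26 → 22269.2 mm.
Per-layer scan time = 22269.2 / 1300, so 17.1302 s.
Layer cycle = 17.1302 + 6.58, so 23.7102 s.
2117 layers × 23.7102 s/layer = 50194.4934 s, i.e. 13.94 hours.

13.94 hours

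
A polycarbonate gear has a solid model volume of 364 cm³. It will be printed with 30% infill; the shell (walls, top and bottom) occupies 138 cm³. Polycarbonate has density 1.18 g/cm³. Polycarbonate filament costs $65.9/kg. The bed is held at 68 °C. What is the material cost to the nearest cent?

Infill region = 364 − 138 = 226 cm³.
Infill volume = 0.30 × 226 = 67.8 cm³.
Deposited volume: 138 + 67.8 → 205.8 cm³.
Mass = 205.8 × 1.18 = 242.844 g.
Cost = 242.844 g / 1000 × $65.9/kg = $16.00.

$16.00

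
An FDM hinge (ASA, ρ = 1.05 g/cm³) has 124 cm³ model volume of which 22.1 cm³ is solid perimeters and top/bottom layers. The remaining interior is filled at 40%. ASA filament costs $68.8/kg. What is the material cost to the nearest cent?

$4.54

Interior volume = 124 − 22.1 = 101.9 cm³.
Deposited infill = 0.40 × 101.9, so 40.76 cm³.
Total extruded = 22.1 + 40.76, so 62.86 cm³.
Mass = 62.86 × 1.05 = 66.003 g.
Cost = 66.003 g / 1000 × $68.8/kg = $4.54.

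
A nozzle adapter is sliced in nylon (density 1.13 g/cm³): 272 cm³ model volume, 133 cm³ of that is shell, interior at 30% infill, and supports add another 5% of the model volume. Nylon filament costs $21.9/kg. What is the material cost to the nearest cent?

$4.66

Volume inside the shell: 272 − 133 → 139 cm³.
Infill deposited: 0.30 × 139 → 41.7 cm³.
Support = 0.05 × 272 = 13.6 cm³.
Total extruded = 133 + 41.7 + 13.6 = 188.3 cm³.
Mass: 188.3 × 1.13 → 212.779 g.
At $21.9/kg: 212.779/1000 × 21.9 = $4.66.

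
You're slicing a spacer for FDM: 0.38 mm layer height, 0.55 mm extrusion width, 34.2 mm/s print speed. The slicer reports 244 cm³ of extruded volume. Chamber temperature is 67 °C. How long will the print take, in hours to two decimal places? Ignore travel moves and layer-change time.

9.48 hours

Line area: 0.38 × 0.55 → 0.209 mm².
Toolpath length = 244 cm³ / 0.209 mm² = 244000 / 0.209 = 1167464.1 mm.
Time extruding = 1167464.1 / 34.2 = 34136.4 s.
That's 34136.4 s → 9.48 hours.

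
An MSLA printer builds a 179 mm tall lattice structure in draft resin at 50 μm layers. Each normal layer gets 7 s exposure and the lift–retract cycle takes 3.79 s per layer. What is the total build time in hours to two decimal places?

Layer count = ceil(179 / 0.05) = 3580.
Cycle time: 7 + 3.79 → 10.79 s.
Total = 3580 × 10.79 = 38628.2 s = 10.73 hours.

10.73 hours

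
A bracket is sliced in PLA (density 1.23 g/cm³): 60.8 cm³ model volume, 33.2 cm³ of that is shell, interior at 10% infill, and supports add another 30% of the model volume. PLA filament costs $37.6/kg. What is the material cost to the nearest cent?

$2.51

Volume inside the shell = 60.8 − 33.2 = 27.6 cm³.
Infill deposited = 0.10 × 27.6, so 2.76 cm³.
Support: 0.30 × 60.8 → 18.24 cm³.
Total printed volume = 33.2 + 2.76 + 18.24 = 54.2 cm³.
Mass = 54.2 × 1.23, so 66.666 g.
At $37.6/kg: 66.666/1000 × 37.6 = $2.51.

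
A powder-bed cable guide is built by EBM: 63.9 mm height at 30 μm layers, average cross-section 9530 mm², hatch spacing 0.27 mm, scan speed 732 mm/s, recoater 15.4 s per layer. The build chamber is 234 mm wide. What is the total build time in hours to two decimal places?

37.64 hours

Layer count = ceil(63.9 / 0.03) = 2130.
Scan path per layer = 9530 / 0.27 = 35296.3 mm.
Scan time per layer: 35296.3 / 732 → 48.219 s.
Per-layer time = 48.219 + 15.4, so 63.619 s.
Total: 2130 × 63.619 s = 135508.47 s → 37.64 hours.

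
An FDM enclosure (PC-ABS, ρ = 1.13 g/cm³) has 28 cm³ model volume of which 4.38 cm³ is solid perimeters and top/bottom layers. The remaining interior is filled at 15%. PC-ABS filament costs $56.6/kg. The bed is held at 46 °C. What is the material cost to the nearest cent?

Infill region: 28 − 4.38 → 23.62 cm³.
Infill volume = 0.15 × 23.62 = 3.543 cm³.
Total printed volume = 4.38 + 3.543, so 7.923 cm³.
Mass: 7.923 × 1.13 → 8.95299 g.
At $56.6/kg: 8.95299/1000 × 56.6 = $0.51.

$0.51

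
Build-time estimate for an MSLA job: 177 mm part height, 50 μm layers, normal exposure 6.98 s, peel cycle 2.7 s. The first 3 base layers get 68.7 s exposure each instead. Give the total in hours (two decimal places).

Layers = ⌈177/0.05⌉ = 3540.
Base layers: 3 × (68.7 + 2.7) → 214.2 s.
Regular layers = 3537 × (6.98 + 2.7) = 34238.16 s.
Sum: 214.2 + 34238.16 = 34452.36 s → 9.57 hours.

9.57 hours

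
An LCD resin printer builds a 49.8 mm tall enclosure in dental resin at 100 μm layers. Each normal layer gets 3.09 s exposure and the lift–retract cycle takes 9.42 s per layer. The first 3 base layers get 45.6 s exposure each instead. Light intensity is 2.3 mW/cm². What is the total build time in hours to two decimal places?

1.77 hours

Layer count = ceil(49.8 / 0.1) = 498.
Bottom layers = 3 × (45.6 + 9.42), so 165.06 s.
Normal layers: 495 × (3.09 + 9.42) → 6192.45 s.
Total = 165.06 + 6192.45 = 6357.51 s = 1.77 hours.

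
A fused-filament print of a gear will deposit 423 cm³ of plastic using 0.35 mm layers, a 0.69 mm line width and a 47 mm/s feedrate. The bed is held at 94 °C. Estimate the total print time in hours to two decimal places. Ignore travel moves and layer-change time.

10.35 hours

Bead cross-section: 0.35 × 0.69 → 0.2415 mm².
Total extruded path = 423000/0.2415 = 1751552.8 mm.
Print-move time: 1751552.8 / 47 → 37267.1 s.
Converting: 37267.1 s = 10.35 hours.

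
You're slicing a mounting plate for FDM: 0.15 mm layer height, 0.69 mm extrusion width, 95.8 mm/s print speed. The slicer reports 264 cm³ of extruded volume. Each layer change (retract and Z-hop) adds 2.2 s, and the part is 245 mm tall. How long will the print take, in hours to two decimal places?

Extrusion cross-section: 0.15 × 0.69 → 0.1035 mm².
Toolpath length = 264 cm³ / 0.1035 mm² = 264000 / 0.1035 = 2550724.6 mm.
Time extruding = 2550724.6 / 95.8, so 26625.5 s.
Layers = ⌈245/0.15⌉ = 1634.
Layer-change overhead = 1634 × 2.2, so 3594.8 s.
Altogether 26625.5 + 3594.8 = 30220.3 s, i.e. 8.39 hours.

8.39 hours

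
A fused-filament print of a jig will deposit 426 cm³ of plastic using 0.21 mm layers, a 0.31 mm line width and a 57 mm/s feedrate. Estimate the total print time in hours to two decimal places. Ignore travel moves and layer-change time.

31.89 hours

Bead cross-section = 0.21 × 0.31, so 0.0651 mm².
Total extruded path = 426000/0.0651 = 6543778.8 mm.
Time extruding: 6543778.8 / 57 → 114803.1 s.
114803.1 s = 31.89 hours.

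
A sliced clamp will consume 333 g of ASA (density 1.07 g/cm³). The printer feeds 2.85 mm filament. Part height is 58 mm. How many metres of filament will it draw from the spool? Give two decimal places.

48.78 m

Volume = 333 g / 1.07 g·cm⁻³ = 311.215 cm³ = 311215 mm³.
Cross-section of 2.85 mm filament: π·(2.85/2)² = 6.3794 mm².
Length = 311215 / 6.3794 = 48784.37 mm = 48.78 m.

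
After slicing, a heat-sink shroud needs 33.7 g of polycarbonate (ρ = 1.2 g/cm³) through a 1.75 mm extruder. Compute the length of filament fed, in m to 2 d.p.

11.68 m

Volume = 33.7 g / 1.2 g·cm⁻³ = 28.0833 cm³ = 28083.3 mm³.
Filament cross-section = π × (1.75/2)² = 2.4053 mm².
Length = 28083.3 / 2.4053 = 11675.59 mm = 11.68 m.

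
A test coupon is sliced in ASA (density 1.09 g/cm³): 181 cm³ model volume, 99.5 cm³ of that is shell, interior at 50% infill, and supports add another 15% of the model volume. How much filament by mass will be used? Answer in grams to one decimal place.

182.5 g

Infill region = 181 − 99.5, so 81.5 cm³.
Infill deposited: 0.50 × 81.5 → 40.75 cm³.
Support: 0.15 × 181 → 27.15 cm³.
Deposited volume = 99.5 + 40.75 + 27.15, so 167.4 cm³.
Mass = 167.4 × 1.09, so 182.466 g.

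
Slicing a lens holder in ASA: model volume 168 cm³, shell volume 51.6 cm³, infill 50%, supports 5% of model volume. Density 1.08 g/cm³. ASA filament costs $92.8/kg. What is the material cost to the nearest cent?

Volume inside the shell: 168 − 51.6 → 116.4 cm³.
Infill volume = 0.50 × 116.4 = 58.2 cm³.
Support = 0.05 × 168 = 8.4 cm³.
Deposited volume = 51.6 + 58.2 + 8.4, so 118.2 cm³.
Mass = 118.2 × 1.08, so 127.656 g.
At $92.8/kg: 127.656/1000 × 92.8 = $11.85.

$11.85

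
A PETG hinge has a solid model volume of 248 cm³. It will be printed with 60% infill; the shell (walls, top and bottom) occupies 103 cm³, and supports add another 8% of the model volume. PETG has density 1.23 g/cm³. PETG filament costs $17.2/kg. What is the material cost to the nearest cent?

Infill region: 248 − 103 → 145 cm³.
Deposited infill: 0.60 × 145 → 87 cm³.
Support = 0.08 × 248 = 19.84 cm³.
Deposited volume = 103 + 87 + 19.84 = 209.84 cm³.
Mass = 209.84 × 1.23, so 258.1032 g.
At $17.2/kg: 258.1032/1000 × 17.2 = $4.44.

$4.44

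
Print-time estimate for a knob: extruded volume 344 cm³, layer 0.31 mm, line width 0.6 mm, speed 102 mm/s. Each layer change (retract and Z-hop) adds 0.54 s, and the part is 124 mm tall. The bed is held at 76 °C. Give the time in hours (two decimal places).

5.10 hours

Line area: 0.31 × 0.6 → 0.186 mm².
Toolpath length = 344 cm³ / 0.186 mm² = 344000 / 0.186 = 1849462.4 mm.
Time extruding: 1849462.4 / 102 → 18132 s.
Layers = ⌈124/0.31⌉ = 400.
Z-hop total = 400 × 0.54 = 216 s.
Total = 18132 + 216 = 18348 s = 5.10 hours.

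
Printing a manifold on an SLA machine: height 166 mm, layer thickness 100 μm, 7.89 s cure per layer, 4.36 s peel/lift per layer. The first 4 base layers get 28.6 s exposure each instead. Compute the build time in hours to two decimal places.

Layer count = ceil(166 / 0.1) = 1660.
Bottom layers = 4 × (28.6 + 4.36), so 131.84 s.
Remaining layers = 1656 × (7.89 + 4.36), so 20286 s.
Sum: 131.84 + 20286 = 20417.84 s → 5.67 hours.

5.67 hours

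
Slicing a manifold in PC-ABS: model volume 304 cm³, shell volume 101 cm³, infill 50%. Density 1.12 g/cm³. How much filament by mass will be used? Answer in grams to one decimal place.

Interior volume = 304 − 101, so 203 cm³.
Infill volume = 0.50 × 203 = 101.5 cm³.
Total extruded: 101 + 101.5 → 202.5 cm³.
Mass: 202.5 × 1.12 → 226.8 g.

226.8 g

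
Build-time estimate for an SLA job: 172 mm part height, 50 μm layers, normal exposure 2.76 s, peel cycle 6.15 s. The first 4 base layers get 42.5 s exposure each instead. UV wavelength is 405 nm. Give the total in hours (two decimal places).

8.56 hours

Number of layers: 172 / 0.05 → 3440 (rounded up).
Base layers = 4 × (42.5 + 6.15), so 194.6 s.
Remaining layers = 3436 × (2.76 + 6.15), so 30614.76 s.
Sum: 194.6 + 30614.76 = 30809.36 s → 8.56 hours.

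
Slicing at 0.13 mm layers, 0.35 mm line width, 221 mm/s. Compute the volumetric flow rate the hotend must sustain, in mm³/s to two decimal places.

10.06

Bead cross-section = 0.13 × 0.35 = 0.0455 mm².
Q = v·A = 221 × 0.0455 = 10.06 mm³/s.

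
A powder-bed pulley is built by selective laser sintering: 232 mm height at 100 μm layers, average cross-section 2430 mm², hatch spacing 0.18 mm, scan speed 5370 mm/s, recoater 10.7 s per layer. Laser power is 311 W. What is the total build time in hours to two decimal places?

8.52 hours

Number of layers: 232 / 0.1 → 2320 (rounded up).
Per-layer scan distance = 2430 / 0.18, so 13500 mm.
Scan time per layer: 13500 / 5370 → 2.514 s.
Time per layer = 2.514 + 10.7 = 13.214 s.
Build time = 2320 × 13.214 = 30656.48 s = 8.52 hours.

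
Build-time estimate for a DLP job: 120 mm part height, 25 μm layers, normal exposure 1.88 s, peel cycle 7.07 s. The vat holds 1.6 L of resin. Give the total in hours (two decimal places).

11.93 hours

Number of layers: 120 / 0.025 → 4800 (rounded up).
Per-layer time = 1.88 + 7.07, so 8.95 s.
Total = 4800 × 8.95 = 42960 s = 11.93 hours.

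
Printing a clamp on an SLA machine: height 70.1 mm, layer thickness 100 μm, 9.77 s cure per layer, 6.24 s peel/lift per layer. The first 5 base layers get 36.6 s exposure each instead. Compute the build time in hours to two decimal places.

Layers = ⌈70.1/0.1⌉ = 701.
Base layers = 5 × (36.6 + 6.24), so 214.2 s.
Remaining layers = 696 × (9.77 + 6.24) = 11142.96 s.
Total = 214.2 + 11142.96 = 11357.16 s = 3.15 hours.

3.15 hours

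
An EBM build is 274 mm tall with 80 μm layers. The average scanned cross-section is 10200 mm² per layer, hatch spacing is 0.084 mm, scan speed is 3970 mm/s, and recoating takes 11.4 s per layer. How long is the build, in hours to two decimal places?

39.95 hours

Layer count = ceil(274 / 0.08) = 3425.
Per-layer scan distance: 10200 / 0.084 → 121428.6 mm.
Beam time per layer = 121428.6 / 3970, so 30.5865 s.
Layer cycle = 30.5865 + 11.4, so 41.9865 s.
3425 layers × 41.9865 s/layer = 143803.7625 s, i.e. 39.95 hours.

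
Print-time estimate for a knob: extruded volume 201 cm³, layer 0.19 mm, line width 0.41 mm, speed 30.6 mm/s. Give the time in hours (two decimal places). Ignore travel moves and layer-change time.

Bead cross-section = 0.19 × 0.41 = 0.0779 mm².
Total extruded path = 201000/0.0779 = 2580231.1 mm.
Extrusion time: 2580231.1 / 30.6 → 84321.3 s.
In the requested units: 84321.3 s = 23.42 hours.

23.42 hours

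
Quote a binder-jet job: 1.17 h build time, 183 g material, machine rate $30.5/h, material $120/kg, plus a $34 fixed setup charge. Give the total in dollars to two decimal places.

$91.65

Machine cost = 30.5 × 1.17, so $35.685.
Material charge: 120 × 183/1000 → $21.96.
Total = 35.685 + 21.96 + 34 = 91.645 ≈ $91.65.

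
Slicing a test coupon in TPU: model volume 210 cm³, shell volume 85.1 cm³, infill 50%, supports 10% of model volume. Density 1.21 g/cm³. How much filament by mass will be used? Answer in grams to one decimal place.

203.9 g

Infill region: 210 − 85.1 → 124.9 cm³.
Infill deposited = 0.50 × 124.9 = 62.45 cm³.
Support: 0.10 × 210 → 21 cm³.
Deposited volume: 85.1 + 62.45 + 21 → 168.55 cm³.
Mass: 168.55 × 1.21 → 203.9455 g.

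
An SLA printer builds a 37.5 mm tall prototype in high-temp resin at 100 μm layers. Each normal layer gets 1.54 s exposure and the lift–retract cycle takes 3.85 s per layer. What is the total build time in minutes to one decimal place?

Layers = ⌈37.5/0.1⌉ = 375.
Each layer takes = 1.54 + 3.85, so 5.39 s.
Build time: 375 × 5.39 s = 2021.25 s, i.e. 33.7 minutes.

33.7 minutes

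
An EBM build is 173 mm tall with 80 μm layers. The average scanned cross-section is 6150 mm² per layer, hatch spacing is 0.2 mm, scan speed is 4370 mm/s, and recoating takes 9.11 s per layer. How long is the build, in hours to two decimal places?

Layers = ⌈173/0.08⌉ = 2163.
Per-layer scan distance = 6150 / 0.2 = 30750 mm.
Scan time per layer = 30750 / 4370, so 7.0366 s.
Time per layer = 7.0366 + 9.11, so 16.1466 s.
Total: 2163 × 16.1466 s = 34925.0958 s → 9.70 hours.

9.70 hours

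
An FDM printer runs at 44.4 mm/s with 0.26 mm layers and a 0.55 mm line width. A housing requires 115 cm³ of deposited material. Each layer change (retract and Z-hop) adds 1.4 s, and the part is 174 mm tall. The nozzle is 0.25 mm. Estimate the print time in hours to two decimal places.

5.29 hours

Bead cross-section = 0.26 × 0.55, so 0.143 mm².
Toolpath length = 115 cm³ / 0.143 mm² = 115000 / 0.143 = 804195.8 mm.
Extrusion time = 804195.8 / 44.4, so 18112.5 s.
Number of layers: 174 / 0.26 → 670 (rounded up).
Layer-change overhead = 670 × 1.4, so 938 s.
Altogether 18112.5 + 938 = 19050.5 s, i.e. 5.29 hours.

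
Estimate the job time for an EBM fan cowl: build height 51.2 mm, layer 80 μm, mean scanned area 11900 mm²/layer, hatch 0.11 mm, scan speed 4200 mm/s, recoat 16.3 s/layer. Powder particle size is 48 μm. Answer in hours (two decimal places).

7.48 hours

Number of layers: 51.2 / 0.08 → 640 (rounded up).
Per-layer scan distance = 11900 / 0.11 = 108181.8 mm.
Per-layer scan time: 108181.8 / 4200 → 25.7576 s.
Layer cycle = 25.7576 + 16.3, so 42.0576 s.
640 layers × 42.0576 s/layer = 26916.864 s, i.e. 7.48 hours.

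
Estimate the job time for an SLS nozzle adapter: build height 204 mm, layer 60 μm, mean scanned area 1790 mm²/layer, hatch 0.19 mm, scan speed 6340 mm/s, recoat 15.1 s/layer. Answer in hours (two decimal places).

Layers = ⌈204/0.06⌉ = 3400.
Scan path per layer = 1790 / 0.19 = 9421.1 mm.
Laser time per layer = 9421.1 / 6340, so 1.486 s.
Layer cycle = 1.486 + 15.1 = 16.586 s.
Build time = 3400 × 16.586 = 56392.4 s = 15.66 hours.

15.66 hours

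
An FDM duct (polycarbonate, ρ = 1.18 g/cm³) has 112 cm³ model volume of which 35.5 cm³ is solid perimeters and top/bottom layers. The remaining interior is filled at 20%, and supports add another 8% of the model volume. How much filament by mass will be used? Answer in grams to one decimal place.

70.5 g

Interior volume = 112 − 35.5, so 76.5 cm³.
Infill volume = 0.20 × 76.5 = 15.3 cm³.
Support: 0.08 × 112 → 8.96 cm³.
Deposited volume: 35.5 + 15.3 + 8.96 → 59.76 cm³.
Mass = 59.76 × 1.18, so 70.5168 g.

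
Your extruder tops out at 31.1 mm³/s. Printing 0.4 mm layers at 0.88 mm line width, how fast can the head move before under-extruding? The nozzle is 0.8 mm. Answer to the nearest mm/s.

Extrusion cross-section: 0.4 × 0.88 → 0.352 mm².
v_max = Q/A = 31.1/0.352 = 88.35 mm/s → 88 mm/s.

88 mm/s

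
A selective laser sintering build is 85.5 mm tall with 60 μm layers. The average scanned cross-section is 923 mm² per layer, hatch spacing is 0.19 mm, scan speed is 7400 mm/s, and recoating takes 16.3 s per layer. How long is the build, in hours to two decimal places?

Layer count = ceil(85.5 / 0.06) = 1425.
Hatch length per layer = 923 / 0.19 = 4857.9 mm.
Per-layer scan time = 4857.9 / 7400, so 0.6565 s.
Layer cycle: 0.6565 + 16.3 → 16.9565 s.
Total: 1425 × 16.9565 s = 24163.0125 s → 6.71 hours.

6.71 hours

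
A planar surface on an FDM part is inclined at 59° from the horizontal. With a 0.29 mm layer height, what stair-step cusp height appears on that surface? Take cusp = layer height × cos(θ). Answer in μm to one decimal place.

149.4 μm

cos(59°) = 0.5150, so cusp = 0.29 × 0.5150 = 0.14935 mm → 149.4 μm.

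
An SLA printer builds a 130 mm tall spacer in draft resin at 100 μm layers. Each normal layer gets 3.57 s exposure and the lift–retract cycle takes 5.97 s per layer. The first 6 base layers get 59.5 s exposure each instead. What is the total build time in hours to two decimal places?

Number of layers: 130 / 0.1 → 1300 (rounded up).
Burn-in layers = 6 × (59.5 + 5.97) = 392.82 s.
Remaining layers = 1294 × (3.57 + 5.97) = 12344.76 s.
Total = 392.82 + 12344.76 = 12737.58 s = 3.54 hours.

3.54 hours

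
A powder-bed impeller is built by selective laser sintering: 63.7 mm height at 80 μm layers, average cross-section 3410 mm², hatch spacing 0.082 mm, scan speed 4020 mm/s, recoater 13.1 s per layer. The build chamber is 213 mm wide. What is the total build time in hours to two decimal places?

Number of layers: 63.7 / 0.08 → 797 (rounded up).
Hatch length per layer: 3410 / 0.082 → 41585.4 mm.
Per-layer scan time = 41585.4 / 4020 = 10.3446 s.
Per-layer time = 10.3446 + 13.1 = 23.4446 s.
797 layers × 23.4446 s/layer = 18685.3462 s, i.e. 5.19 hours.

5.19 hours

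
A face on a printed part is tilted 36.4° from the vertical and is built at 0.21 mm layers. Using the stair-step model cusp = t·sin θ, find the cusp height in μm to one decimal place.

h_c = t·sin θ = 0.21 × 0.5934 = 0.124614 mm (124.6 μm).

124.6 μm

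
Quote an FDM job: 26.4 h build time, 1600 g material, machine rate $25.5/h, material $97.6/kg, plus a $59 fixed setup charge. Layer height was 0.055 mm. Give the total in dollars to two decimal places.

Time charge: 25.5 × 26.4 → $673.20.
Material charge = 97.6 × 1600/1000, so $156.16.
Adding setup: 673.20 + 156.16 + 59 → $888.36.

$888.36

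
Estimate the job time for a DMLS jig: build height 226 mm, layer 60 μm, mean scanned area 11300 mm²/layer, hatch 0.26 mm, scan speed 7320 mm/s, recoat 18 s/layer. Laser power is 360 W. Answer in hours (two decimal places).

Number of layers: 226 / 0.06 → 3767 (rounded up).
Hatch length per layer = 11300 / 0.26, so 43461.5 mm.
Scan time per layer = 43461.5 / 7320, so 5.9374 s.
Layer cycle = 5.9374 + 18, so 23.9374 s.
3767 layers × 23.9374 s/layer = 90172.1858 s, i.e. 25.05 hours.

25.05 hours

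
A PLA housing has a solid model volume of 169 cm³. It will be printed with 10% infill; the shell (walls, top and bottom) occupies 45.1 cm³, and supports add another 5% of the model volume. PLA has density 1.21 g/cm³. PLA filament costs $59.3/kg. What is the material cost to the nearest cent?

Infill region = 169 − 45.1, so 123.9 cm³.
Infill volume = 0.10 × 123.9 = 12.39 cm³.
Support: 0.05 × 169 → 8.45 cm³.
Total extruded = 45.1 + 12.39 + 8.45, so 65.94 cm³.
Mass = 65.94 × 1.21 = 79.7874 g.
At $59.3/kg: 79.7874/1000 × 59.3 = $4.73.

$4.73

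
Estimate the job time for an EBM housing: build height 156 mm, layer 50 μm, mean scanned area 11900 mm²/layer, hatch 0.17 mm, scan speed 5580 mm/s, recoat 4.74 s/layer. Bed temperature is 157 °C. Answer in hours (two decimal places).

Layers = ⌈156/0.05⌉ = 3120.
Scan path per layer: 11900 / 0.17 → 70000 mm.
Beam time per layer = 70000 / 5580 = 12.5448 s.
Per-layer time: 12.5448 + 4.74 → 17.2848 s.
3120 layers × 17.2848 s/layer = 53928.576 s, i.e. 14.98 hours.

14.98 hours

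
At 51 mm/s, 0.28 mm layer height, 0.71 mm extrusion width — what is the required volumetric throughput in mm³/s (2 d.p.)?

Extrusion cross-section = 0.28 × 0.71 = 0.1988 mm².
Q = v·A = 51 × 0.1988 = 10.14 mm³/s.

10.14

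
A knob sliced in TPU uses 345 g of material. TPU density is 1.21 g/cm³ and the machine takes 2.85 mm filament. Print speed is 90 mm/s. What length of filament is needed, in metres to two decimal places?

44.69 m

Extruded volume: 345/1.21 = 285.124 cm³ (285124 mm³).
Cross-section of 2.85 mm filament: π·(2.85/2)² = 6.3794 mm².
Length = 285124 / 6.3794 = 44694.49 mm = 44.69 m.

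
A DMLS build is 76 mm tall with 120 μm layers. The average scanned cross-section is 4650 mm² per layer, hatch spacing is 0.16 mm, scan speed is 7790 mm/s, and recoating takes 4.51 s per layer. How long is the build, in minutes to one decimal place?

87.1 minutes

Number of layers: 76 / 0.12 → 634 (rounded up).
Scan path per layer = 4650 / 0.16, so 29062.5 mm.
Per-layer scan time: 29062.5 / 7790 → 3.7307 s.
Time per layer = 3.7307 + 4.51 = 8.2407 s.
634 layers × 8.2407 s/layer = 5224.6038 s, i.e. 87.1 minutes.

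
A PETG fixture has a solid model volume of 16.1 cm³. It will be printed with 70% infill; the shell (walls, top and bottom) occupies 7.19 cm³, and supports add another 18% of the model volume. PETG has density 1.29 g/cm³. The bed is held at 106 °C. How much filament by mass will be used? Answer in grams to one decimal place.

21.1 g

Volume inside the shell = 16.1 − 7.19, so 8.91 cm³.
Deposited infill = 0.70 × 8.91, so 6.237 cm³.
Support = 0.18 × 16.1 = 2.898 cm³.
Total extruded = 7.19 + 6.237 + 2.898, so 16.325 cm³.
Mass: 16.325 × 1.29 → 21.05925 g.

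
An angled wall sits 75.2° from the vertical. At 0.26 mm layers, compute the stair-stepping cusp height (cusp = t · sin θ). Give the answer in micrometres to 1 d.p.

Cusp = layer height × sin(75.2°) = 0.26 × 0.9668 = 0.251368 mm = 251.4 μm.

251.4 μm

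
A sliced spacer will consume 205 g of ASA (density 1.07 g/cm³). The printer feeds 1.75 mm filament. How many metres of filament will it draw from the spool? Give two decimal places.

Volume = 205 g / 1.07 g·cm⁻³ = 191.5888 cm³ = 191588.8 mm³.
Filament cross-section = π × (1.75/2)² = 2.4053 mm².
Length = 191588.8 / 2.4053 = 79652.77 mm = 79.65 m.

79.65 m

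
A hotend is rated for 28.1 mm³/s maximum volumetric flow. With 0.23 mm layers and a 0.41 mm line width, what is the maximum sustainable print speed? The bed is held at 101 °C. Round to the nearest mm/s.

298 mm/s

A = 0.23 × 0.41, so 0.0943 mm².
Max speed = 28.1 / 0.0943 = 297.99 ≈ 298 mm/s.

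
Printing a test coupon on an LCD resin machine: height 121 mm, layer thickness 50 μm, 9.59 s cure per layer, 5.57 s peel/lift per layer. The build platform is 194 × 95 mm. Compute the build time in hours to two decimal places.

10.19 hours

Number of layers: 121 / 0.05 → 2420 (rounded up).
Each layer takes: 9.59 + 5.57 → 15.16 s.
Total = 2420 × 15.16 = 36687.2 s = 10.19 hours.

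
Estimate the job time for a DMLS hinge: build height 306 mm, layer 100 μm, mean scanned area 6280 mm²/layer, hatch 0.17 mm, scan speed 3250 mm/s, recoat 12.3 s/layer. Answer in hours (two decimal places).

Layers = ⌈306/0.1⌉ = 3060.
Hatch length per layer: 6280 / 0.17 → 36941.2 mm.
Laser time per layer = 36941.2 / 3250, so 11.3665 s.
Per-layer time: 11.3665 + 12.3 → 23.6665 s.
3060 layers × 23.6665 s/layer = 72419.49 s, i.e. 20.12 hours.

20.12 hours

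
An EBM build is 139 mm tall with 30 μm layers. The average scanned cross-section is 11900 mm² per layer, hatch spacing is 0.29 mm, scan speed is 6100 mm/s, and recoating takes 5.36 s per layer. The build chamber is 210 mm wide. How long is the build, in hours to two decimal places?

15.56 hours

Layers = ⌈139/0.03⌉ = 4634.
Hatch length per layer: 11900 / 0.29 → 41034.5 mm.
Per-layer scan time = 41034.5 / 6100, so 6.727 s.
Per-layer time: 6.727 + 5.36 → 12.087 s.
4634 layers × 12.087 s/layer = 56011.158 s, i.e. 15.56 hours.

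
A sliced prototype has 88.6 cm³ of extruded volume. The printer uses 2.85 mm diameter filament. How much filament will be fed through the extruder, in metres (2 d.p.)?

A = π r² = π × 1.425² = 6.3794 mm².
L = 88600 mm³ / 6.3794 mm² = 13888.45 mm, i.e. 13.89 m.

13.89 m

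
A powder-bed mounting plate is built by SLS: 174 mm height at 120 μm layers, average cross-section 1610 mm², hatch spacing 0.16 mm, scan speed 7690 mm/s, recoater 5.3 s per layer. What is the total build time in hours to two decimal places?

Layer count = ceil(174 / 0.12) = 1450.
Hatch length per layer: 1610 / 0.16 → 10062.5 mm.
Per-layer scan time: 10062.5 / 7690 → 1.3085 s.
Per-layer time = 1.3085 + 5.3, so 6.6085 s.
Build time = 1450 × 6.6085 = 9582.325 s = 2.66 hours.

2.66 hours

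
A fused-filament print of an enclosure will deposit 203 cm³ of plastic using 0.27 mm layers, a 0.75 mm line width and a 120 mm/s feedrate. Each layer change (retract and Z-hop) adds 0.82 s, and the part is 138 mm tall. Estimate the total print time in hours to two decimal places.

2.44 hours

Line area = 0.27 × 0.75, so 0.2025 mm².
Path length: 203000 mm³ / 0.2025 mm² → 1002469.1 mm.
Time extruding = 1002469.1 / 120, so 8353.9 s.
Layer count = ceil(138 / 0.27) = 512.
Layer-change overhead: 512 × 0.82 → 419.84 s.
Total = 8353.9 + 419.84 = 8773.74 s = 2.44 hours.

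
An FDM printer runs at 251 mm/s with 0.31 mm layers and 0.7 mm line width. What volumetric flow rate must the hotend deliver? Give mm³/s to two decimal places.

54.47

Bead cross-section: 0.31 × 0.7 → 0.217 mm².
Q = v·A = 251 × 0.217 = 54.47 mm³/s.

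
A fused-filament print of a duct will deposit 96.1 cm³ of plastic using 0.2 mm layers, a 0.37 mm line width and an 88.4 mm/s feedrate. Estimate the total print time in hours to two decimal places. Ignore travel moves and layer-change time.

Extrusion cross-section = 0.2 × 0.37 = 0.074 mm².
Toolpath length = 96.1 cm³ / 0.074 mm² = 96100 / 0.074 = 1298648.6 mm.
Time extruding = 1298648.6 / 88.4 = 14690.6 s.
14690.6 s = 4.08 hours.

4.08 hours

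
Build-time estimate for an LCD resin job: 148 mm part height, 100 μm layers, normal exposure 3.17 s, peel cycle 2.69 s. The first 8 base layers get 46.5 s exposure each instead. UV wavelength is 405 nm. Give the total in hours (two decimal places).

2.51 hours

Number of layers: 148 / 0.1 → 1480 (rounded up).
Base layers: 8 × (46.5 + 2.69) → 393.52 s.
Regular layers = 1472 × (3.17 + 2.69), so 8625.92 s.
Sum: 393.52 + 8625.92 = 9019.44 s → 2.51 hours.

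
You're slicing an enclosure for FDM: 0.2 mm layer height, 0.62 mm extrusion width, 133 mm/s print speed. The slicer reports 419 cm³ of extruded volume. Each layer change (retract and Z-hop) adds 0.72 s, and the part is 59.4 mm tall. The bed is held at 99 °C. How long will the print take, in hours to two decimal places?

7.12 hours

Bead cross-section = 0.2 × 0.62, so 0.124 mm².
Total extruded path = 419000/0.124 = 3379032.3 mm.
Extrusion time = 3379032.3 / 133, so 25406.3 s.
Layers = ⌈59.4/0.2⌉ = 297.
Z-hop total = 297 × 0.72, so 213.84 s.
Total = 25406.3 + 213.84 = 25620.14 s = 7.12 hours.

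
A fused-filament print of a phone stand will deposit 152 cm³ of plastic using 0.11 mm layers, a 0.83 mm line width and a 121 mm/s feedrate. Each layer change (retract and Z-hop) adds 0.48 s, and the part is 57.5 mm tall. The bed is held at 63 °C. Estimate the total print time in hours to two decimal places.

3.89 hours

Line area = 0.11 × 0.83, so 0.0913 mm².
Toolpath length = 152 cm³ / 0.0913 mm² = 152000 / 0.0913 = 1664841.2 mm.
Extrusion time = 1664841.2 / 121, so 13759 s.
Number of layers: 57.5 / 0.11 → 523 (rounded up).
Layer-change overhead = 523 × 0.48, so 251.04 s.
Total = 13759 + 251.04 = 14010.04 s = 3.89 hours.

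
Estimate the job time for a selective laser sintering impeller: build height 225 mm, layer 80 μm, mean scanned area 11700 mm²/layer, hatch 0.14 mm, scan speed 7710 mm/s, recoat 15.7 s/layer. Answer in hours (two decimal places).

Number of layers: 225 / 0.08 → 2813 (rounded up).
Per-layer scan distance = 11700 / 0.14 = 83571.4 mm.
Laser time per layer: 83571.4 / 7710 → 10.8394 s.
Time per layer = 10.8394 + 15.7, so 26.5394 s.
2813 layers × 26.5394 s/layer = 74655.3322 s, i.e. 20.74 hours.

20.74 hours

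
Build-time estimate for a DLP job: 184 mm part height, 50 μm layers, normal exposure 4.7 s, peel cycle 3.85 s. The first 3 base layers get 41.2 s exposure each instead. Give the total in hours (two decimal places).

8.77 hours

Number of layers: 184 / 0.05 → 3680 (rounded up).
Bottom layers: 3 × (41.2 + 3.85) → 135.15 s.
Regular layers = 3677 × (4.7 + 3.85), so 31438.35 s.
Sum: 135.15 + 31438.35 = 31573.5 s → 8.77 hours.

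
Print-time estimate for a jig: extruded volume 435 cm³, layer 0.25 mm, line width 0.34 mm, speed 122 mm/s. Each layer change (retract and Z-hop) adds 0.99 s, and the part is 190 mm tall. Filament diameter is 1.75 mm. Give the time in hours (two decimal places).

11.86 hours

Line area: 0.25 × 0.34 → 0.085 mm².
Toolpath length = 435 cm³ / 0.085 mm² = 435000 / 0.085 = 5117647.1 mm.
Extrusion time = 5117647.1 / 122, so 41947.9 s.
Layer count = ceil(190 / 0.25) = 760.
Z-hop total = 760 × 0.99 = 752.4 s.
Total = 41947.9 + 752.4 = 42700.3 s = 11.86 hours.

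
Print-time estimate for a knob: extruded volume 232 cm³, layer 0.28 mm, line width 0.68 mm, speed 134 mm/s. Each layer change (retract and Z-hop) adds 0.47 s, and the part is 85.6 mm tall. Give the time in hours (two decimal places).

Extrusion cross-section = 0.28 × 0.68, so 0.1904 mm².
Path length: 232000 mm³ / 0.1904 mm² → 1218487.4 mm.
Print-move time = 1218487.4 / 134, so 9093.2 s.
Layers = ⌈85.6/0.28⌉ = 306.
Z-hop total = 306 × 0.47 = 143.82 s.
Altogether 9093.2 + 143.82 = 9237.02 s, i.e. 2.57 hours.

2.57 hours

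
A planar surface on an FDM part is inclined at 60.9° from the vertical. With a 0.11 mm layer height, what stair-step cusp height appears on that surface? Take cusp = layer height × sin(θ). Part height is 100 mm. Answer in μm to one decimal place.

Cusp = layer height × sin(60.9°) = 0.11 × 0.8738 = 0.096118 mm = 96.1 μm.

96.1 μm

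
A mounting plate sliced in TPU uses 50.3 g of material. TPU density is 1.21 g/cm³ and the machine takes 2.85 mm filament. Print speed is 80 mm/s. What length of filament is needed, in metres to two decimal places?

Extruded volume: 50.3/1.21 = 41.5702 cm³ (41570.2 mm³).
Filament cross-section = π × (2.85/2)² = 6.3794 mm².
L = V/A = 41570.2/6.3794 = 6516.32 mm → 6.52 m.

6.52 m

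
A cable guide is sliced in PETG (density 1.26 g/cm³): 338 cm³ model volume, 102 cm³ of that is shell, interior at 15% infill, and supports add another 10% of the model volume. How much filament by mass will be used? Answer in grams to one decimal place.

Interior volume: 338 − 102 → 236 cm³.
Deposited infill: 0.15 × 236 → 35.4 cm³.
Support = 0.10 × 338 = 33.8 cm³.
Total printed volume = 102 + 35.4 + 33.8 = 171.2 cm³.
Mass: 171.2 × 1.26 → 215.712 g.

215.7 g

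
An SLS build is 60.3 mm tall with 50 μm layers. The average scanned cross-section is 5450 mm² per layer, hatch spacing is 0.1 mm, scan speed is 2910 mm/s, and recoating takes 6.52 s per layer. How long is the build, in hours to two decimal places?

Layer count = ceil(60.3 / 0.05) = 1206.
Hatch length per layer = 5450 / 0.1, so 54500 mm.
Scan time per layer = 54500 / 2910 = 18.7285 s.
Per-layer time = 18.7285 + 6.52, so 25.2485 s.
1206 layers × 25.2485 s/layer = 30449.691 s, i.e. 8.46 hours.

8.46 hours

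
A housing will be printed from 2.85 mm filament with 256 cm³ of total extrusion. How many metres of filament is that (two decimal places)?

40.13 m

A = π r² = π × 1.425² = 6.3794 mm².
Length = 256 cm³ / 6.3794 mm² = 256000 / 6.3794 = 40129.17 mm = 40.13 m.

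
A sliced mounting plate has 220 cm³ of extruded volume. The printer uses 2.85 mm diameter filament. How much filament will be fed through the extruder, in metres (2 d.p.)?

A = π r² = π × 1.425² = 6.3794 mm².
L = 220000 mm³ / 6.3794 mm² = 34486 mm, i.e. 34.49 m.

34.49 m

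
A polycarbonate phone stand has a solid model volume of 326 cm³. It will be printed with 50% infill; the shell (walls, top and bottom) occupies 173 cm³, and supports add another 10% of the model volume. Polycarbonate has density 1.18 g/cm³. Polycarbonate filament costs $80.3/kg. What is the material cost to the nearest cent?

Volume inside the shell = 326 − 173 = 153 cm³.
Infill deposited = 0.50 × 153, so 76.5 cm³.
Support = 0.10 × 326, so 32.6 cm³.
Total printed volume = 173 + 76.5 + 32.6, so 282.1 cm³.
Mass = 282.1 × 1.18 = 332.878 g.
Cost = 332.878 g / 1000 × $80.3/kg = $26.73.

$26.73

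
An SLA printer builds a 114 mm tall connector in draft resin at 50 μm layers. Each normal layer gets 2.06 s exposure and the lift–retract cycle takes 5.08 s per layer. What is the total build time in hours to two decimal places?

Number of layers: 114 / 0.05 → 2280 (rounded up).
Per-layer time: 2.06 + 5.08 → 7.14 s.
Total = 2280 × 7.14 = 16279.2 s = 4.52 hours.

4.52 hours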